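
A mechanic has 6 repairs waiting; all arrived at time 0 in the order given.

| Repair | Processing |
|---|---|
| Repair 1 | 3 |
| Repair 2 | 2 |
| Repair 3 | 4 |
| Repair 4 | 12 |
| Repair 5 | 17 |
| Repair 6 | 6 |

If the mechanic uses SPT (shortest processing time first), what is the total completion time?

SPT (increasing processing time): Repair 2 Repair 1 Repair 3 Repair 6 Repair 4 Repair 5.
Repair 2: 0→2
Repair 1: 2→5
Repair 3: 5→9
Repair 6: 9→15
Repair 4: 15→27
Repair 5: 27→44
Sum = 2+5+9+15+27+44 = 102.

102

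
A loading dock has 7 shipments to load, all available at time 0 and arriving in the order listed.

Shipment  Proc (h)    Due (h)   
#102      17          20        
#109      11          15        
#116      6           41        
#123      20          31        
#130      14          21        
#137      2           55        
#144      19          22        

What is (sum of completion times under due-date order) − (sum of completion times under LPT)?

-43

EDD (increasing due date): #109 #102 #130 #144 #123 #116 #137.
#109: 0→11
#102: 11→28
#130: 28→42
#144: 42→61
#123: 61→81
#116: 81→87
#137: 87→89
Sum = 11+28+42+61+81+87+89 = 399.
LPT (decreasing processing time): #123 #144 #102 #130 #109 #116 #137.
#123: 0→20
#144: 20→39
#102: 39→56
#130: 56→70
#109: 70→81
#116: 81→87
#137: 87→89
Sum = 20+39+56+70+81+87+89 = 442.
Difference = 399 − 442 = -43.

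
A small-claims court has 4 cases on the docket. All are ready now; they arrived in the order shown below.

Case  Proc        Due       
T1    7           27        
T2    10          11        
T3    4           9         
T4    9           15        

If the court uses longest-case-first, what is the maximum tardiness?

LPT (decreasing processing time): T2 T4 T1 T3.
T2: 0→10, due 11, tardiness 0
T4: 10→19, due 15, tardiness 4
T1: 19→26, due 27, tardiness 0
T3: 26→30, due 9, tardiness 21
Maximum = 21.

21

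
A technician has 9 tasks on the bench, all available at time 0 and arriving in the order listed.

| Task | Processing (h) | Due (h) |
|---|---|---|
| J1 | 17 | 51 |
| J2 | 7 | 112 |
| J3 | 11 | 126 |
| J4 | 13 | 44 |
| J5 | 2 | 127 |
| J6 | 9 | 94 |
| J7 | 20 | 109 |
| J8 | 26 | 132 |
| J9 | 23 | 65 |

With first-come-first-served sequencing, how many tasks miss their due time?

2

FIFO (arrival order): J1 J2 J3 J4 J5 J6 J7 J8 J9.
J1: 0→17, due 51, tardiness 0
J2: 17→24, due 112, tardiness 0
J3: 24→35, due 126, tardiness 0
J4: 35→48, due 44, tardiness 4
J5: 48→50, due 127, tardiness 0
J6: 50→59, due 94, tardiness 0
J7: 59→79, due 109, tardiness 0
J8: 79→105, due 132, tardiness 0
J9: 105→128, due 65, tardiness 63
Late tasks: 2.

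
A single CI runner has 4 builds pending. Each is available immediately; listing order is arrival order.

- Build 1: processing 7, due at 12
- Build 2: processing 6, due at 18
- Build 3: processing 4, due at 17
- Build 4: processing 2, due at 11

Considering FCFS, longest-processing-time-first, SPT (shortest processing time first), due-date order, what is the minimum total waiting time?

20

FIFO (arrival order): Build 1 Build 2 Build 3 Build 4.
Build 1: waits 0, runs 0→7
Build 2: waits 7, runs 7→13
Build 3: waits 13, runs 13→17
Build 4: waits 17, runs 17→19
Sum = 0+7+13+17 = 37.
LPT (decreasing processing time): Build 1 Build 2 Build 3 Build 4.
Build 1: waits 0, runs 0→7
Build 2: waits 7, runs 7→13
Build 3: waits 13, runs 13→17
Build 4: waits 17, runs 17→19
Sum = 0+7+13+17 = 37.
SPT (increasing processing time): Build 4 Build 3 Build 2 Build 1.
Build 4: waits 0, runs 0→2
Build 3: waits 2, runs 2→6
Build 2: waits 6, runs 6→12
Build 1: waits 12, runs 12→19
Sum = 0+2+6+12 = 20.
EDD (increasing due date): Build 4 Build 1 Build 3 Build 2.
Build 4: waits 0, runs 0→2
Build 1: waits 2, runs 2→9
Build 3: waits 9, runs 9→13
Build 2: waits 13, runs 13→19
Sum = 0+2+9+13 = 24.
FIFO 37, LPT 37, SPT 20, EDD 24 → minimum 20.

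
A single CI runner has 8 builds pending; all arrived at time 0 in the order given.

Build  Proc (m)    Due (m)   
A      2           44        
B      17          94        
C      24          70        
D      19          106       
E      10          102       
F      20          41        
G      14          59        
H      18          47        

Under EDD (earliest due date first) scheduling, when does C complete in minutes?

78

EDD (increasing due date): F A H G C B E D.
F: 0→20
A: 20→22
H: 22→40
G: 40→54
C: 54→78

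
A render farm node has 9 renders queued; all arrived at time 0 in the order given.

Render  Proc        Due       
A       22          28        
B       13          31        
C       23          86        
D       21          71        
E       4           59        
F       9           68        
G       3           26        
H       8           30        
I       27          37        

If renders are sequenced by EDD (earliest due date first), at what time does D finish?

107

EDD (increasing due date): G A H B I E F D C.
G: 0→3
A: 3→25
H: 25→33
B: 33→46
I: 46→73
E: 73→77
F: 77→86
D: 86→107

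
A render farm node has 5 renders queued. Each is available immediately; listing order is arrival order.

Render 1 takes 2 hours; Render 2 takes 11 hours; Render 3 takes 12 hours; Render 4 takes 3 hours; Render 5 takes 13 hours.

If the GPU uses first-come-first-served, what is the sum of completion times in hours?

109

FIFO (arrival order): Render 1 Render 2 Render 3 Render 4 Render 5.
Render 1: 0→2
Render 2: 2→13
Render 3: 13→25
Render 4: 25→28
Render 5: 28→41
Sum = 2+13+25+28+41 = 109.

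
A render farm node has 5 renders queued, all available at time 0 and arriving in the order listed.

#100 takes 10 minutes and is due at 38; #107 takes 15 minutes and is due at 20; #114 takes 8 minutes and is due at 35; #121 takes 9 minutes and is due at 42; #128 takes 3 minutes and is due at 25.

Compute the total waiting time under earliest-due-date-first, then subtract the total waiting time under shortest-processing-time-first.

31

EDD (increasing due date): #107 #128 #114 #100 #121.
#107: waits 0, runs 0→15
#128: waits 15, runs 15→18
#114: waits 18, runs 18→26
#100: waits 26, runs 26→36
#121: waits 36, runs 36→45
Sum = 0+15+18+26+36 = 95.
SPT (increasing processing time): #128 #114 #121 #100 #107.
#128: waits 0, runs 0→3
#114: waits 3, runs 3→11
#121: waits 11, runs 11→20
#100: waits 20, runs 20→30
#107: waits 30, runs 30→45
Sum = 0+3+11+20+30 = 64.
Difference = 95 − 64 = 31.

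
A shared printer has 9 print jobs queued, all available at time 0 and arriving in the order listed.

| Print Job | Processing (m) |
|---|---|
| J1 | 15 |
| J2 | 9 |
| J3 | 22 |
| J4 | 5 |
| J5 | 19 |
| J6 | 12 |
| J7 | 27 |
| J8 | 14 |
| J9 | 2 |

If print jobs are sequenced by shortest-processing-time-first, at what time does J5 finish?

76

SPT (increasing processing time): J9 J4 J2 J6 J8 J1 J5 J3 J7.
J9: 0→2
J4: 2→7
J2: 7→16
J6: 16→28
J8: 28→42
J1: 42→57
J5: 57→76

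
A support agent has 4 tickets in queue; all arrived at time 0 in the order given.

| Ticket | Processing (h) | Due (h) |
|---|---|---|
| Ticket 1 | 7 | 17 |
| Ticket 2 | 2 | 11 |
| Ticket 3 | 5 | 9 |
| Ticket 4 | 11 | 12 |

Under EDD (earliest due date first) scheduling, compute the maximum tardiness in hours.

8

EDD (increasing due date): Ticket 3 Ticket 2 Ticket 4 Ticket 1.
Ticket 3: 0→5, due 9, tardiness 0
Ticket 2: 5→7, due 11, tardiness 0
Ticket 4: 7→18, due 12, tardiness 6
Ticket 1: 18→25, due 17, tardiness 8
Maximum = 8.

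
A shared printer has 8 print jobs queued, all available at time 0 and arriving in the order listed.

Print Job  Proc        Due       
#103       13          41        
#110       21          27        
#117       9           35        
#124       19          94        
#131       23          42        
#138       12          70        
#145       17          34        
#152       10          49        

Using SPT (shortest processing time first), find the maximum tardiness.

82

SPT (increasing processing time): #117 #152 #138 #103 #145 #124 #110 #131.
#117: 0→9, due 35, tardiness 0
#152: 9→19, due 49, tardiness 0
#138: 19→31, due 70, tardiness 0
#103: 31→44, due 41, tardiness 3
#145: 44→61, due 34, tardiness 27
#124: 61→80, due 94, tardiness 0
#110: 80→101, due 27, tardiness 74
#131: 101→124, due 42, tardiness 82
Maximum = 82.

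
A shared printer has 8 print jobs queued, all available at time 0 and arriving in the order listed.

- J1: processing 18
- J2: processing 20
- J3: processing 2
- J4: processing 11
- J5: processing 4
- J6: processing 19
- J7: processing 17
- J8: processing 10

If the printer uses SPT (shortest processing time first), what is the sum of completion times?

339

SPT (increasing processing time): J3 J5 J8 J4 J7 J1 J6 J2.
J3: 0→2
J5: 2→6
J8: 6→16
J4: 16→27
J7: 27→44
J1: 44→62
J6: 62→81
J2: 81→101
Sum = 2+6+16+27+44+62+81+101 = 339.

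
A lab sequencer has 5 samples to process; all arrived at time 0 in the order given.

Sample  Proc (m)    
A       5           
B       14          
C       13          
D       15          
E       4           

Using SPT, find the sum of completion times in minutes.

SPT (increasing processing time): E A C B D.
E: 0→4
A: 4→9
C: 9→22
B: 22→36
D: 36→51
Sum = 4+9+22+36+51 = 122.

122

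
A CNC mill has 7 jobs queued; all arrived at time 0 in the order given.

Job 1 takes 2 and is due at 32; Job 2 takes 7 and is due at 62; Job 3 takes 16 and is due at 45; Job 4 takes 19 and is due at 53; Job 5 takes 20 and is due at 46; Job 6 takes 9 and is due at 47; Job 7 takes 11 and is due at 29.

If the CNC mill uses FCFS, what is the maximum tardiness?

55

FIFO (arrival order): Job 1 Job 2 Job 3 Job 4 Job 5 Job 6 Job 7.
Job 1: 0→2, due 32, tardiness 0
Job 2: 2→9, due 62, tardiness 0
Job 3: 9→25, due 45, tardiness 0
Job 4: 25→44, due 53, tardiness 0
Job 5: 44→64, due 46, tardiness 18
Job 6: 64→73, due 47, tardiness 26
Job 7: 73→84, due 29, tardiness 55
Maximum = 55.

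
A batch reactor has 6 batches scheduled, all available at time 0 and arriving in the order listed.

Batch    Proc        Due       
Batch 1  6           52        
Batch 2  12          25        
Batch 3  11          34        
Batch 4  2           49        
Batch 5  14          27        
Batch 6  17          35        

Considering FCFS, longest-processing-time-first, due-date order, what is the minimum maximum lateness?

19

FIFO (arrival order): Batch 1 Batch 2 Batch 3 Batch 4 Batch 5 Batch 6.
Batch 1: 0→6, due 52, lateness -46
Batch 2: 6→18, due 25, lateness -7
Batch 3: 18→29, due 34, lateness -5
Batch 4: 29→31, due 49, lateness -18
Batch 5: 31→45, due 27, lateness 18
Batch 6: 45→62, due 35, lateness 27
Maximum = 27.
LPT (decreasing processing time): Batch 6 Batch 5 Batch 2 Batch 3 Batch 1 Batch 4.
Batch 6: 0→17, due 35, lateness -18
Batch 5: 17→31, due 27, lateness 4
Batch 2: 31→43, due 25, lateness 18
Batch 3: 43→54, due 34, lateness 20
Batch 1: 54→60, due 52, lateness 8
Batch 4: 60→62, due 49, lateness 13
Maximum = 20.
EDD (increasing due date): Batch 2 Batch 5 Batch 3 Batch 6 Batch 4 Batch 1.
Batch 2: 0→12, due 25, lateness -13
Batch 5: 12→26, due 27, lateness -1
Batch 3: 26→37, due 34, lateness 3
Batch 6: 37→54, due 35, lateness 19
Batch 4: 54→56, due 49, lateness 7
Batch 1: 56→62, due 52, lateness 10
Maximum = 19.
FIFO 27, LPT 20, EDD 19 → minimum 19.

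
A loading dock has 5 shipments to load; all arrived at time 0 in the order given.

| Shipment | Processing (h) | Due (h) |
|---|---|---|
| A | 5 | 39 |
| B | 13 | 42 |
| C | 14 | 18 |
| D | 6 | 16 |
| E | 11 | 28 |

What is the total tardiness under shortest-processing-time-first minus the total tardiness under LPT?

SPT (increasing processing time): A D E B C.
A: 0→5, due 39, tardiness 0
D: 5→11, due 16, tardiness 0
E: 11→22, due 28, tardiness 0
B: 22→35, due 42, tardiness 0
C: 35→49, due 18, tardiness 31
Sum = 0+0+0+0+31 = 31.
LPT (decreasing processing time): C B E D A.
C: 0→14, due 18, tardiness 0
B: 14→27, due 42, tardiness 0
E: 27→38, due 28, tardiness 10
D: 38→44, due 16, tardiness 28
A: 44→49, due 39, tardiness 10
Sum = 0+0+10+28+10 = 48.
Difference = 31 − 48 = -17.

-17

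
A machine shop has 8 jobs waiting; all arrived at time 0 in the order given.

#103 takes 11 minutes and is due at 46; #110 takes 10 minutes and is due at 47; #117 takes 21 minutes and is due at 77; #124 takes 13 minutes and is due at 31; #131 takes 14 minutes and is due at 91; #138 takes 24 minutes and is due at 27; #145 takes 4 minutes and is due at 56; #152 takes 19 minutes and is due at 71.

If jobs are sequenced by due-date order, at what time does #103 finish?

48

EDD (increasing due date): #138 #124 #103 #110 #145 #152 #117 #131.
#138: 0→24
#124: 24→37
#103: 37→48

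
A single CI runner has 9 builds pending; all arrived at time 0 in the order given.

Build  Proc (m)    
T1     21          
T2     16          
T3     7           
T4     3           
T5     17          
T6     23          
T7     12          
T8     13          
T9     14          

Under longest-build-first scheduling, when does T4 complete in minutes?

126

LPT (decreasing processing time): T6 T1 T5 T2 T9 T8 T7 T3 T4.
T6: 0→23
T1: 23→44
T5: 44→61
T2: 61→77
T9: 77→91
T8: 91→104
T7: 104→116
T3: 116→123
T4: 123→126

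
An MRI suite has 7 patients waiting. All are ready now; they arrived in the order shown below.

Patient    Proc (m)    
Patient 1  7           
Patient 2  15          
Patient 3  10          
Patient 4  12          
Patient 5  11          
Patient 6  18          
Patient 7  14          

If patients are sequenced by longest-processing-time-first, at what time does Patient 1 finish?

87

LPT (decreasing processing time): Patient 6 Patient 2 Patient 7 Patient 4 Patient 5 Patient 3 Patient 1.
Patient 6: 0→18
Patient 2: 18→33
Patient 7: 33→47
Patient 4: 47→59
Patient 5: 59→70
Patient 3: 70→80
Patient 1: 80→87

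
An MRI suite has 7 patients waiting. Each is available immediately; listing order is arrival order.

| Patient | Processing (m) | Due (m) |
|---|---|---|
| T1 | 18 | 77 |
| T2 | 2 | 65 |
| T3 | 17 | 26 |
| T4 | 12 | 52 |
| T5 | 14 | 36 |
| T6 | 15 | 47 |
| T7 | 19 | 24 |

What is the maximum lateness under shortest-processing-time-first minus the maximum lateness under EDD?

SPT (increasing processing time): T2 T4 T5 T6 T3 T1 T7.
T2: 0→2, due 65, lateness -63
T4: 2→14, due 52, lateness -38
T5: 14→28, due 36, lateness -8
T6: 28→43, due 47, lateness -4
T3: 43→60, due 26, lateness 34
T1: 60→78, due 77, lateness 1
T7: 78→97, due 24, lateness 73
Maximum = 73.
EDD (increasing due date): T7 T3 T5 T6 T4 T2 T1.
T7: 0→19, due 24, lateness -5
T3: 19→36, due 26, lateness 10
T5: 36→50, due 36, lateness 14
T6: 50→65, due 47, lateness 18
T4: 65→77, due 52, lateness 25
T2: 77→79, due 65, lateness 14
T1: 79→97, due 77, lateness 20
Maximum = 25.
Difference = 73 − 25 = 48.

48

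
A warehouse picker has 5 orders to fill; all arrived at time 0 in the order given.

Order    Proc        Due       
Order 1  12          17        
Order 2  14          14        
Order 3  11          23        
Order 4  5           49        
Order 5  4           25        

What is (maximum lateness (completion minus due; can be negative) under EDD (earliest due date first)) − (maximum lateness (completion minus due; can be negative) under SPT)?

-16

EDD (increasing due date): Order 2 Order 1 Order 3 Order 5 Order 4.
Order 2: 0→14, due 14, lateness 0
Order 1: 14→26, due 17, lateness 9
Order 3: 26→37, due 23, lateness 14
Order 5: 37→41, due 25, lateness 16
Order 4: 41→46, due 49, lateness -3
Maximum = 16.
SPT (increasing processing time): Order 5 Order 4 Order 3 Order 1 Order 2.
Order 5: 0→4, due 25, lateness -21
Order 4: 4→9, due 49, lateness -40
Order 3: 9→20, due 23, lateness -3
Order 1: 20→32, due 17, lateness 15
Order 2: 32→46, due 14, lateness 32
Maximum = 32.
Difference = 16 − 32 = -16.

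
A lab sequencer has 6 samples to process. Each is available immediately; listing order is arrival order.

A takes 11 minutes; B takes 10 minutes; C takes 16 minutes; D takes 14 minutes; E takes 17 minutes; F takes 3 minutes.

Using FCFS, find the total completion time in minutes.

FIFO (arrival order): A B C D E F.
A: 0→11
B: 11→21
C: 21→37
D: 37→51
E: 51→68
F: 68→71
Sum = 11+21+37+51+68+71 = 259.

259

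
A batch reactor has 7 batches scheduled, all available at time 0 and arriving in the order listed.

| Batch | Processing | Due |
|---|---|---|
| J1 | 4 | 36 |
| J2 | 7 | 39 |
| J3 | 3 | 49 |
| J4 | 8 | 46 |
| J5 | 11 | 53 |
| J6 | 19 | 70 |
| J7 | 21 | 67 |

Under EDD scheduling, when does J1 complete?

EDD (increasing due date): J1 J2 J4 J3 J5 J7 J6.
J1: 0→4

4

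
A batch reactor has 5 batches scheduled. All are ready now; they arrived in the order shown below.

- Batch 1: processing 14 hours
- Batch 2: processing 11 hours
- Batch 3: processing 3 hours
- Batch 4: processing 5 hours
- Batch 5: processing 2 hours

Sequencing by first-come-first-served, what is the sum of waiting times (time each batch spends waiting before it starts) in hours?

FIFO (arrival order): Batch 1 Batch 2 Batch 3 Batch 4 Batch 5.
Batch 1: waits 0, runs 0→14
Batch 2: waits 14, runs 14→25
Batch 3: waits 25, runs 25→28
Batch 4: waits 28, runs 28→33
Batch 5: waits 33, runs 33→35
Sum = 0+14+25+28+33 = 100.

100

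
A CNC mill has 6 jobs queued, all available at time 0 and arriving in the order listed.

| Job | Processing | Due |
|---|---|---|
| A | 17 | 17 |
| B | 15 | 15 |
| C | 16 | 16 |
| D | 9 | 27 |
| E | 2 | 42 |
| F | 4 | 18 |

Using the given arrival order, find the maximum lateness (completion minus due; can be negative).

FIFO (arrival order): A B C D E F.
A: 0→17, due 17, lateness 0
B: 17→32, due 15, lateness 17
C: 32→48, due 16, lateness 32
D: 48→57, due 27, lateness 30
E: 57→59, due 42, lateness 17
F: 59→63, due 18, lateness 45
Maximum = 45.

45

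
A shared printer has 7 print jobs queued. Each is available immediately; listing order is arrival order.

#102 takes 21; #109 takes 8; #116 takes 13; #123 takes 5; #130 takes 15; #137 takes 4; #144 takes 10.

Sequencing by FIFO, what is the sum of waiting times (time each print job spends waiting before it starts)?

FIFO (arrival order): #102 #109 #116 #123 #130 #137 #144.
#102: waits 0, runs 0→21
#109: waits 21, runs 21→29
#116: waits 29, runs 29→42
#123: waits 42, runs 42→47
#130: waits 47, runs 47→62
#137: waits 62, runs 62→66
#144: waits 66, runs 66→76
Sum = 0+21+29+42+47+62+66 = 267.

267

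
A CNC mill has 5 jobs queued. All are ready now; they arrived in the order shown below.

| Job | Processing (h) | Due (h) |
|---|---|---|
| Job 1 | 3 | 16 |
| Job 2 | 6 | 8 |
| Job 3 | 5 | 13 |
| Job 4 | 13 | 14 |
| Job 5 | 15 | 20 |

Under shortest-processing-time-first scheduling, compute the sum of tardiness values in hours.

41

SPT (increasing processing time): Job 1 Job 3 Job 2 Job 4 Job 5.
Job 1: 0→3, due 16, tardiness 0
Job 3: 3→8, due 13, tardiness 0
Job 2: 8→14, due 8, tardiness 6
Job 4: 14→27, due 14, tardiness 13
Job 5: 27→42, due 20, tardiness 22
Sum = 0+0+6+13+22 = 41.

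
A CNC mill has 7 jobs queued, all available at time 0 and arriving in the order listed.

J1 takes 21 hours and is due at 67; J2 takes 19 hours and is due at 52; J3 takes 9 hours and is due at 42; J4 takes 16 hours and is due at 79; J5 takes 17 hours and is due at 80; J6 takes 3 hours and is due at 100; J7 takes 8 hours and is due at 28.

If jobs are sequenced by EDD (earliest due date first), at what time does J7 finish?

EDD (increasing due date): J7 J3 J2 J1 J4 J5 J6.
J7: 0→8

8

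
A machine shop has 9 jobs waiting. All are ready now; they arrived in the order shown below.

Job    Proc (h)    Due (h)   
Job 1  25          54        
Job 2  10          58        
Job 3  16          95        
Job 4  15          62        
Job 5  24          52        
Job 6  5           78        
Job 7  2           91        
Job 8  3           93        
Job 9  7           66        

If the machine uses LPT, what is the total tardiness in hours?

133

LPT (decreasing processing time): Job 1 Job 5 Job 3 Job 4 Job 2 Job 9 Job 6 Job 8 Job 7.
Job 1: 0→25, due 54, tardiness 0
Job 5: 25→49, due 52, tardiness 0
Job 3: 49→65, due 95, tardiness 0
Job 4: 65→80, due 62, tardiness 18
Job 2: 80→90, due 58, tardiness 32
Job 9: 90→97, due 66, tardiness 31
Job 6: 97→102, due 78, tardiness 24
Job 8: 102→105, due 93, tardiness 12
Job 7: 105→107, due 91, tardiness 16
Sum = 0+0+0+18+32+31+24+12+16 = 133.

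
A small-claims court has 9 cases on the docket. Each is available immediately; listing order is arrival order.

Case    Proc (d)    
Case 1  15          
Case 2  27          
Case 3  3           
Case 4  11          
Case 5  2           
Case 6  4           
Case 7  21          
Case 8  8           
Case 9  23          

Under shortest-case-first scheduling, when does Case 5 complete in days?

SPT (increasing processing time): Case 5 Case 3 Case 6 Case 8 Case 4 Case 1 Case 7 Case 9 Case 2.
Case 5: 0→2

2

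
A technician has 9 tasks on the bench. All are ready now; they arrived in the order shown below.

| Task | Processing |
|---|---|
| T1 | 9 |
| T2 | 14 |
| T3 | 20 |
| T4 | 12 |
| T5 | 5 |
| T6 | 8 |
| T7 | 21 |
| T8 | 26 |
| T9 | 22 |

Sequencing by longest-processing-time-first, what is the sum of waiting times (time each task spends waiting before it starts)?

706

LPT (decreasing processing time): T8 T9 T7 T3 T2 T4 T1 T6 T5.
T8: waits 0, runs 0→26
T9: waits 26, runs 26→48
T7: waits 48, runs 48→69
T3: waits 69, runs 69→89
T2: waits 89, runs 89→103
T4: waits 103, runs 103→115
T1: waits 115, runs 115→124
T6: waits 124, runs 124→132
T5: waits 132, runs 132→137
Sum = 0+26+48+69+89+103+115+124+132 = 706.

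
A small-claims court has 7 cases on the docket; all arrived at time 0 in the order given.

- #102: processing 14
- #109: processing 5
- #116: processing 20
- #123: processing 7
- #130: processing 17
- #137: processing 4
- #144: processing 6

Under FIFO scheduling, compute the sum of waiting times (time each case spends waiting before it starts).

FIFO (arrival order): #102 #109 #116 #123 #130 #137 #144.
#102: waits 0, runs 0→14
#109: waits 14, runs 14→19
#116: waits 19, runs 19→39
#123: waits 39, runs 39→46
#130: waits 46, runs 46→63
#137: waits 63, runs 63→67
#144: waits 67, runs 67→73
Sum = 0+14+19+39+46+63+67 = 248.

248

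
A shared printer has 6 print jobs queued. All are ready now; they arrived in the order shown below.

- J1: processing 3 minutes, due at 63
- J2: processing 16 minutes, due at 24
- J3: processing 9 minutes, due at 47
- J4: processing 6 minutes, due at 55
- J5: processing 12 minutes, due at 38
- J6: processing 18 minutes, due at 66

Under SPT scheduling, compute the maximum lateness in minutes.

22

SPT (increasing processing time): J1 J4 J3 J5 J2 J6.
J1: 0→3, due 63, lateness -60
J4: 3→9, due 55, lateness -46
J3: 9→18, due 47, lateness -29
J5: 18→30, due 38, lateness -8
J2: 30→46, due 24, lateness 22
J6: 46→64, due 66, lateness -2
Maximum = 22.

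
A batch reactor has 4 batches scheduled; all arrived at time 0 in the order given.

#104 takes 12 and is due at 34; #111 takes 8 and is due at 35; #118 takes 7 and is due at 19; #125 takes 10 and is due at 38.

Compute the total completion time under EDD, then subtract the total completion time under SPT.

6

EDD (increasing due date): #118 #104 #111 #125.
#118: 0→7
#104: 7→19
#111: 19→27
#125: 27→37
Sum = 7+19+27+37 = 90.
SPT (increasing processing time): #118 #111 #125 #104.
#118: 0→7
#111: 7→15
#125: 15→25
#104: 25→37
Sum = 7+15+25+37 = 84.
Difference = 90 − 84 = 6.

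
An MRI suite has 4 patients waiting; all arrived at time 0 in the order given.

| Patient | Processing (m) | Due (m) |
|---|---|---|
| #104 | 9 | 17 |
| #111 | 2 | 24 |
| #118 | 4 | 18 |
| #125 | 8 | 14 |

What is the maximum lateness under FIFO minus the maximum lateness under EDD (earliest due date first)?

6

FIFO (arrival order): #104 #111 #118 #125.
#104: 0→9, due 17, lateness -8
#111: 9→11, due 24, lateness -13
#118: 11→15, due 18, lateness -3
#125: 15→23, due 14, lateness 9
Maximum = 9.
EDD (increasing due date): #125 #104 #118 #111.
#125: 0→8, due 14, lateness -6
#104: 8→17, due 17, lateness 0
#118: 17→21, due 18, lateness 3
#111: 21→23, due 24, lateness -1
Maximum = 3.
Difference = 9 − 3 = 6.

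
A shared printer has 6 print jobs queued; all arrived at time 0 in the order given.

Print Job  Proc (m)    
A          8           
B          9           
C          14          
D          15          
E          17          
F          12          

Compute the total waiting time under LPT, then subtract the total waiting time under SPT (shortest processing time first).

LPT (decreasing processing time): E D C F B A.
E: waits 0, runs 0→17
D: waits 17, runs 17→32
C: waits 32, runs 32→46
F: waits 46, runs 46→58
B: waits 58, runs 58→67
A: waits 67, runs 67→75
Sum = 0+17+32+46+58+67 = 220.
SPT (increasing processing time): A B F C D E.
A: waits 0, runs 0→8
B: waits 8, runs 8→17
F: waits 17, runs 17→29
C: waits 29, runs 29→43
D: waits 43, runs 43→58
E: waits 58, runs 58→75
Sum = 0+8+17+29+43+58 = 155.
Difference = 220 − 155 = 65.

65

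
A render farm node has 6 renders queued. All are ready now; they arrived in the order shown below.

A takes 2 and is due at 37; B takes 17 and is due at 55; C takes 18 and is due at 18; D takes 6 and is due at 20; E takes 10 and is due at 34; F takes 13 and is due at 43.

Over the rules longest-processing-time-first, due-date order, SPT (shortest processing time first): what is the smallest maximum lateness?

LPT (decreasing processing time): C B F E D A.
C: 0→18, due 18, lateness 0
B: 18→35, due 55, lateness -20
F: 35→48, due 43, lateness 5
E: 48→58, due 34, lateness 24
D: 58→64, due 20, lateness 44
A: 64→66, due 37, lateness 29
Maximum = 44.
EDD (increasing due date): C D E A F B.
C: 0→18, due 18, lateness 0
D: 18→24, due 20, lateness 4
E: 24→34, due 34, lateness 0
A: 34→36, due 37, lateness -1
F: 36→49, due 43, lateness 6
B: 49→66, due 55, lateness 11
Maximum = 11.
SPT (increasing processing time): A D E F B C.
A: 0→2, due 37, lateness -35
D: 2→8, due 20, lateness -12
E: 8→18, due 34, lateness -16
F: 18→31, due 43, lateness -12
B: 31→48, due 55, lateness -7
C: 48→66, due 18, lateness 48
Maximum = 48.
LPT 44, EDD 11, SPT 48 → minimum 11.

11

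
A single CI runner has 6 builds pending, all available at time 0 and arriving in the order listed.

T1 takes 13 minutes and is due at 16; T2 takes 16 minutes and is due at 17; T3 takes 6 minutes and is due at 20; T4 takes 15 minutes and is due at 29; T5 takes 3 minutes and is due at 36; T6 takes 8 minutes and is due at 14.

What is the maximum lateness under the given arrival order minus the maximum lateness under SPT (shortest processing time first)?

3

FIFO (arrival order): T1 T2 T3 T4 T5 T6.
T1: 0→13, due 16, lateness -3
T2: 13→29, due 17, lateness 12
T3: 29→35, due 20, lateness 15
T4: 35→50, due 29, lateness 21
T5: 50→53, due 36, lateness 17
T6: 53→61, due 14, lateness 47
Maximum = 47.
SPT (increasing processing time): T5 T3 T6 T1 T4 T2.
T5: 0→3, due 36, lateness -33
T3: 3→9, due 20, lateness -11
T6: 9→17, due 14, lateness 3
T1: 17→30, due 16, lateness 14
T4: 30→45, due 29, lateness 16
T2: 45→61, due 17, lateness 44
Maximum = 44.
Difference = 47 − 44 = 3.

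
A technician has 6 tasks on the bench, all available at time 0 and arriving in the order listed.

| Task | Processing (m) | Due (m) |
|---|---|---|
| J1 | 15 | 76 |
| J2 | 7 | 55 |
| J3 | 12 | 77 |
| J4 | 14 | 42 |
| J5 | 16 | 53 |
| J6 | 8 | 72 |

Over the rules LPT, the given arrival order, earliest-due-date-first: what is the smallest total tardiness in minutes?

0

LPT (decreasing processing time): J5 J1 J4 J3 J6 J2.
J5: 0→16, due 53, tardiness 0
J1: 16→31, due 76, tardiness 0
J4: 31→45, due 42, tardiness 3
J3: 45→57, due 77, tardiness 0
J6: 57→65, due 72, tardiness 0
J2: 65→72, due 55, tardiness 17
Sum = 0+0+3+0+0+17 = 20.
FIFO (arrival order): J1 J2 J3 J4 J5 J6.
J1: 0→15, due 76, tardiness 0
J2: 15→22, due 55, tardiness 0
J3: 22→34, due 77, tardiness 0
J4: 34→48, due 42, tardiness 6
J5: 48→64, due 53, tardiness 11
J6: 64→72, due 72, tardiness 0
Sum = 0+0+0+6+11+0 = 17.
EDD (increasing due date): J4 J5 J2 J6 J1 J3.
J4: 0→14, due 42, tardiness 0
J5: 14→30, due 53, tardiness 0
J2: 30→37, due 55, tardiness 0
J6: 37→45, due 72, tardiness 0
J1: 45→60, due 76, tardiness 0
J3: 60→72, due 77, tardiness 0
Sum = 0+0+0+0+0+0 = 0.
LPT 20, FIFO 17, EDD 0 → minimum 0.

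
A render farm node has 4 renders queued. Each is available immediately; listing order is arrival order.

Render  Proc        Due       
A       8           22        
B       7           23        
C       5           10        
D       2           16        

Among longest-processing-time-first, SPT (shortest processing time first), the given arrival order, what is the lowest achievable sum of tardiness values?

0

LPT (decreasing processing time): A B C D.
A: 0→8, due 22, tardiness 0
B: 8→15, due 23, tardiness 0
C: 15→20, due 10, tardiness 10
D: 20→22, due 16, tardiness 6
Sum = 0+0+10+6 = 16.
SPT (increasing processing time): D C B A.
D: 0→2, due 16, tardiness 0
C: 2→7, due 10, tardiness 0
B: 7→14, due 23, tardiness 0
A: 14→22, due 22, tardiness 0
Sum = 0+0+0+0 = 0.
FIFO (arrival order): A B C D.
A: 0→8, due 22, tardiness 0
B: 8→15, due 23, tardiness 0
C: 15→20, due 10, tardiness 10
D: 20→22, due 16, tardiness 6
Sum = 0+0+10+6 = 16.
LPT 16, SPT 0, FIFO 16 → minimum 0.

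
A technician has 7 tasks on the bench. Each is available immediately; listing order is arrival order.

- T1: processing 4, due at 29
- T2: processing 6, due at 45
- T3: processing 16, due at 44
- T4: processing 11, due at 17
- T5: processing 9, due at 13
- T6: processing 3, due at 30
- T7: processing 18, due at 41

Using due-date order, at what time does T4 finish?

20

EDD (increasing due date): T5 T4 T1 T6 T7 T3 T2.
T5: 0→9
T4: 9→20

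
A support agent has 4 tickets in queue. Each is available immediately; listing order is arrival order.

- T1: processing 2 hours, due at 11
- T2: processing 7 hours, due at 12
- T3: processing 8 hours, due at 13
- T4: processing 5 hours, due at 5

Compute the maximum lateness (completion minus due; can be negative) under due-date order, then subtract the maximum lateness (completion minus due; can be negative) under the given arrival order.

EDD (increasing due date): T4 T1 T2 T3.
T4: 0→5, due 5, lateness 0
T1: 5→7, due 11, lateness -4
T2: 7→14, due 12, lateness 2
T3: 14→22, due 13, lateness 9
Maximum = 9.
FIFO (arrival order): T1 T2 T3 T4.
T1: 0→2, due 11, lateness -9
T2: 2→9, due 12, lateness -3
T3: 9→17, due 13, lateness 4
T4: 17→22, due 5, lateness 17
Maximum = 17.
Difference = 9 − 17 = -8.

-8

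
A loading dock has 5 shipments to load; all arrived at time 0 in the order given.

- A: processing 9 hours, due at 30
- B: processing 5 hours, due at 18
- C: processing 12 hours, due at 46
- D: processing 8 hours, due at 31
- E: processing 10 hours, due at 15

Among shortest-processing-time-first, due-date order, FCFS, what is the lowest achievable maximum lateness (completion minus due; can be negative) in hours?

SPT (increasing processing time): B D A E C.
B: 0→5, due 18, lateness -13
D: 5→13, due 31, lateness -18
A: 13→22, due 30, lateness -8
E: 22→32, due 15, lateness 17
C: 32→44, due 46, lateness -2
Maximum = 17.
EDD (increasing due date): E B A D C.
E: 0→10, due 15, lateness -5
B: 10→15, due 18, lateness -3
A: 15→24, due 30, lateness -6
D: 24→32, due 31, lateness 1
C: 32→44, due 46, lateness -2
Maximum = 1.
FIFO (arrival order): A B C D E.
A: 0→9, due 30, lateness -21
B: 9→14, due 18, lateness -4
C: 14→26, due 46, lateness -20
D: 26→34, due 31, lateness 3
E: 34→44, due 15, lateness 29
Maximum = 29.
SPT 17, EDD 1, FIFO 29 → minimum 1.

1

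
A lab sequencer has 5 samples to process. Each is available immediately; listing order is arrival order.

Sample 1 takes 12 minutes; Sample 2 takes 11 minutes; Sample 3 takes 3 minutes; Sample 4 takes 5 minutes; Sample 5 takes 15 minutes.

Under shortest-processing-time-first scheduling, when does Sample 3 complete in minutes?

SPT (increasing processing time): Sample 3 Sample 4 Sample 2 Sample 1 Sample 5.
Sample 3: 0→3

3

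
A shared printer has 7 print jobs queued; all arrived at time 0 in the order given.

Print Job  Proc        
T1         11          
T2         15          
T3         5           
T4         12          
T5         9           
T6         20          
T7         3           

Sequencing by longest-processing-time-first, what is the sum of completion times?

374

LPT (decreasing processing time): T6 T2 T4 T1 T5 T3 T7.
T6: 0→20
T2: 20→35
T4: 35→47
T1: 47→58
T5: 58→67
T3: 67→72
T7: 72→75
Sum = 20+35+47+58+67+72+75 = 374.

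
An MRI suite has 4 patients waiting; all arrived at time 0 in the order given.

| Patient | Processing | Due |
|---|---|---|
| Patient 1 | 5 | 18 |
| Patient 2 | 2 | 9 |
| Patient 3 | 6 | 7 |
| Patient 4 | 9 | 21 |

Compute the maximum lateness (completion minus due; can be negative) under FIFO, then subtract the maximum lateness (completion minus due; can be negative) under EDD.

FIFO (arrival order): Patient 1 Patient 2 Patient 3 Patient 4.
Patient 1: 0→5, due 18, lateness -13
Patient 2: 5→7, due 9, lateness -2
Patient 3: 7→13, due 7, lateness 6
Patient 4: 13→22, due 21, lateness 1
Maximum = 6.
EDD (increasing due date): Patient 3 Patient 2 Patient 1 Patient 4.
Patient 3: 0→6, due 7, lateness -1
Patient 2: 6→8, due 9, lateness -1
Patient 1: 8→13, due 18, lateness -5
Patient 4: 13→22, due 21, lateness 1
Maximum = 1.
Difference = 6 − 1 = 5.

5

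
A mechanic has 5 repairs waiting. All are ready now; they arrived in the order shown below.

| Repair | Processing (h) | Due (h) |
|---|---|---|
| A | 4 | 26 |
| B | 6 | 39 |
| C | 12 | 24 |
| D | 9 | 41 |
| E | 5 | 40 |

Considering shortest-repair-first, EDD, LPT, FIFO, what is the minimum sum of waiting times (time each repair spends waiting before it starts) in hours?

SPT (increasing processing time): A E B D C.
A: waits 0, runs 0→4
E: waits 4, runs 4→9
B: waits 9, runs 9→15
D: waits 15, runs 15→24
C: waits 24, runs 24→36
Sum = 0+4+9+15+24 = 52.
EDD (increasing due date): C A B E D.
C: waits 0, runs 0→12
A: waits 12, runs 12→16
B: waits 16, runs 16→22
E: waits 22, runs 22→27
D: waits 27, runs 27→36
Sum = 0+12+16+22+27 = 77.
LPT (decreasing processing time): C D B E A.
C: waits 0, runs 0→12
D: waits 12, runs 12→21
B: waits 21, runs 21→27
E: waits 27, runs 27→32
A: waits 32, runs 32→36
Sum = 0+12+21+27+32 = 92.
FIFO (arrival order): A B C D E.
A: waits 0, runs 0→4
B: waits 4, runs 4→10
C: waits 10, runs 10→22
D: waits 22, runs 22→31
E: waits 31, runs 31→36
Sum = 0+4+10+22+31 = 67.
SPT 52, EDD 77, LPT 92, FIFO 67 → minimum 52.

52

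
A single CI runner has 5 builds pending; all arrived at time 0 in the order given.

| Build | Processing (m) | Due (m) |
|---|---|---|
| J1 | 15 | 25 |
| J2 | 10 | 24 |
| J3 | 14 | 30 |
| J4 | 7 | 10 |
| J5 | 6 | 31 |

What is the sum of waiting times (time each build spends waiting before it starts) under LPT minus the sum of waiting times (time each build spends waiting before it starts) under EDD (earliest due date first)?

27

LPT (decreasing processing time): J1 J3 J2 J4 J5.
J1: waits 0, runs 0→15
J3: waits 15, runs 15→29
J2: waits 29, runs 29→39
J4: waits 39, runs 39→46
J5: waits 46, runs 46→52
Sum = 0+15+29+39+46 = 129.
EDD (increasing due date): J4 J2 J1 J3 J5.
J4: waits 0, runs 0→7
J2: waits 7, runs 7→17
J1: waits 17, runs 17→32
J3: waits 32, runs 32→46
J5: waits 46, runs 46→52
Sum = 0+7+17+32+46 = 102.
Difference = 129 − 102 = 27.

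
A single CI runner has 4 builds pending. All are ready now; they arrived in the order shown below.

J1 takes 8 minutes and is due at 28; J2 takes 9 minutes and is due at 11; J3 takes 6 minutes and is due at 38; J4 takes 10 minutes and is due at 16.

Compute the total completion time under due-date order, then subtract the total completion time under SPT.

12

EDD (increasing due date): J2 J4 J1 J3.
J2: 0→9
J4: 9→19
J1: 19→27
J3: 27→33
Sum = 9+19+27+33 = 88.
SPT (increasing processing time): J3 J1 J2 J4.
J3: 0→6
J1: 6→14
J2: 14→23
J4: 23→33
Sum = 6+14+23+33 = 76.
Difference = 88 − 76 = 12.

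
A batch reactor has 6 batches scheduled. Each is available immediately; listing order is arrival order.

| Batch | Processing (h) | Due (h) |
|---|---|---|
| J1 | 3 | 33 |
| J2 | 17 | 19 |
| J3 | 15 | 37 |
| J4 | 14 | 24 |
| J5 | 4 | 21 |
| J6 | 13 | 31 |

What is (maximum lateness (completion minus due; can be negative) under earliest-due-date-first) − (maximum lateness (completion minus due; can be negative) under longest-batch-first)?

EDD (increasing due date): J2 J5 J4 J6 J1 J3.
J2: 0→17, due 19, lateness -2
J5: 17→21, due 21, lateness 0
J4: 21→35, due 24, lateness 11
J6: 35→48, due 31, lateness 17
J1: 48→51, due 33, lateness 18
J3: 51→66, due 37, lateness 29
Maximum = 29.
LPT (decreasing processing time): J2 J3 J4 J6 J5 J1.
J2: 0→17, due 19, lateness -2
J3: 17→32, due 37, lateness -5
J4: 32→46, due 24, lateness 22
J6: 46→59, due 31, lateness 28
J5: 59→63, due 21, lateness 42
J1: 63→66, due 33, lateness 33
Maximum = 42.
Difference = 29 − 42 = -13.

-13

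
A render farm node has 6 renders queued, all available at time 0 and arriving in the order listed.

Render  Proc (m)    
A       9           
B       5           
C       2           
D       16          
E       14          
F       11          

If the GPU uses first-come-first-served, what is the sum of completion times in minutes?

174

FIFO (arrival order): A B C D E F.
A: 0→9
B: 9→14
C: 14→16
D: 16→32
E: 32→46
F: 46→57
Sum = 9+14+16+32+46+57 = 174.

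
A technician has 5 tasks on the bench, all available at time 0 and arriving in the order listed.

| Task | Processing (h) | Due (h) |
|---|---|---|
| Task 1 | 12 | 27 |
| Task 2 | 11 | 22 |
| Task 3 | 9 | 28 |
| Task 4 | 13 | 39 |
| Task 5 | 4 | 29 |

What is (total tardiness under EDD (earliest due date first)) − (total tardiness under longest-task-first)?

EDD (increasing due date): Task 2 Task 1 Task 3 Task 5 Task 4.
Task 2: 0→11, due 22, tardiness 0
Task 1: 11→23, due 27, tardiness 0
Task 3: 23→32, due 28, tardiness 4
Task 5: 32→36, due 29, tardiness 7
Task 4: 36→49, due 39, tardiness 10
Sum = 0+0+4+7+10 = 21.
LPT (decreasing processing time): Task 4 Task 1 Task 2 Task 3 Task 5.
Task 4: 0→13, due 39, tardiness 0
Task 1: 13→25, due 27, tardiness 0
Task 2: 25→36, due 22, tardiness 14
Task 3: 36→45, due 28, tardiness 17
Task 5: 45→49, due 29, tardiness 20
Sum = 0+0+14+17+20 = 51.
Difference = 21 − 51 = -30.

-30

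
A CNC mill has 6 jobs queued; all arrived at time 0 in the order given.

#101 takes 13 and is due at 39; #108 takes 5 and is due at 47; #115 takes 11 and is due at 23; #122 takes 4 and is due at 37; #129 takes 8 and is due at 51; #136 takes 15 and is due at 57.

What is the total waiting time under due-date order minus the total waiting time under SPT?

EDD (increasing due date): #115 #122 #101 #108 #129 #136.
#115: waits 0, runs 0→11
#122: waits 11, runs 11→15
#101: waits 15, runs 15→28
#108: waits 28, runs 28→33
#129: waits 33, runs 33→41
#136: waits 41, runs 41→56
Sum = 0+11+15+28+33+41 = 128.
SPT (increasing processing time): #122 #108 #129 #115 #101 #136.
#122: waits 0, runs 0→4
#108: waits 4, runs 4→9
#129: waits 9, runs 9→17
#115: waits 17, runs 17→28
#101: waits 28, runs 28→41
#136: waits 41, runs 41→56
Sum = 0+4+9+17+28+41 = 99.
Difference = 128 − 99 = 29.

29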